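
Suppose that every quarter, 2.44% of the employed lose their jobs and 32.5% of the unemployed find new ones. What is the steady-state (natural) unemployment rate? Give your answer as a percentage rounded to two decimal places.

Steady-state unemployment rate ≈ 6.98%.

At steady state the flows balance: s·E = f·U, so U/(E+U) = s/(s+f).
u* = 2.44 / (2.44 + 32.5) = 2.44 / 34.94 = 6.98%.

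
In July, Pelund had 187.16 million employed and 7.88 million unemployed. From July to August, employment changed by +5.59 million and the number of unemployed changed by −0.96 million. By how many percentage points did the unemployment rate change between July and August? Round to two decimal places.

The unemployment rate changed by −0.57 percentage points.

July: labor force = 187.16 + 7.88 = 195.04; u = 7.88/195.04 = 4.04%.
August: labor force = 192.75 + 6.92 = 199.67; u = 6.92/199.67 = 3.47%.
Change = 3.47% − 4.04% = −0.57 pp.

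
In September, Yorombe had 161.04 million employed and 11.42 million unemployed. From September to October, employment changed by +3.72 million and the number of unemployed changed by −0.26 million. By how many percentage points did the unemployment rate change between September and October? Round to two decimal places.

The unemployment rate changed by −0.28 percentage points.

September: labor force = 161.04 + 11.42 = 172.46; u = 11.42/172.46 = 6.62%.
October: labor force = 164.76 + 11.16 = 175.92; u = 11.16/175.92 = 6.34%.
Change = 6.34% − 6.62% = −0.28 pp.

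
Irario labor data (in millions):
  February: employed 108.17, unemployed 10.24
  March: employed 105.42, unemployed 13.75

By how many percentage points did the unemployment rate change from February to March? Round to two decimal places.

February: labor force = 108.17 + 10.24 = 118.41; u = 10.24/118.41 = 8.65%.
March: labor force = 105.42 + 13.75 = 119.17; u = 13.75/119.17 = 11.54%.
Change = 11.54% − 8.65% = +2.89 pp.

The unemployment rate changed by +2.89 percentage points.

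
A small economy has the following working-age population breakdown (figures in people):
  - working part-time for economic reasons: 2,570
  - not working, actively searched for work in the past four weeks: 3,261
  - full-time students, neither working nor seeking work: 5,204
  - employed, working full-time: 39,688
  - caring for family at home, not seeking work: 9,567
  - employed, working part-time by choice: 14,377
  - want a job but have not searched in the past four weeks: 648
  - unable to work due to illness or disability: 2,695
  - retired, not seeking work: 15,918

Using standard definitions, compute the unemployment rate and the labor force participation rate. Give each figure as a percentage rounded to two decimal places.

Employed = 2,570 + 39,688 + 14,377 = 56,635 (anyone who worked, including part-time for economic reasons, counts as employed).
Unemployed = 3,261.
Labor force = 56,635 + 3,261 = 59,896.
Not in labor force = 5,204 + 9,567 + 648 + 2,695 + 15,918 = 34,032 (those not working and not actively searching are outside the labor force — including those who want a job but have given up searching).
Civilian working-age population = 59,896 + 34,032 = 93,928.
Unemployment rate = 3,261 / 59,896 = 5.44%.
Labor force participation rate = 59,896 / 93,928 = 63.77%.

Unemployment rate ≈ 5.44%; labor force participation rate ≈ 63.77%.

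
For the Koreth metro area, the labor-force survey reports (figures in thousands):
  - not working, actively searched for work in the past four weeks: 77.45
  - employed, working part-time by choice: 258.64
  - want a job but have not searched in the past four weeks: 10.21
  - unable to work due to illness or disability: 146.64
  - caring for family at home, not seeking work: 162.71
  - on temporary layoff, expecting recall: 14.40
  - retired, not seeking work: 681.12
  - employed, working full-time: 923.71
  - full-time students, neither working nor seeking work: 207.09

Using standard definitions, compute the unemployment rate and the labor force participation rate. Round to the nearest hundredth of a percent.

Employed = 258.64 + 923.71 = 1,182.35 thousand.
Unemployed = 77.45 + 14.40 = 91.85 thousand (jobless and actively searching, or on temporary layoff).
Labor force = 1,182.35 + 91.85 = 1,274.20 thousand.
Not in labor force = 10.21 + 146.64 + 162.71 + 681.12 + 207.09 = 1,207.77 thousand (those not working and not actively searching are outside the labor force — including those who want a job but have given up searching).
Civilian working-age population = 1,274.20 + 1,207.77 = 2,481.97 thousand.
Unemployment rate = 91.85 / 1,274.20 = 7.21%.
Labor force participation rate = 1,274.20 / 2,481.97 = 51.34%.

Unemployment rate ≈ 7.21%; labor force participation rate ≈ 51.34%.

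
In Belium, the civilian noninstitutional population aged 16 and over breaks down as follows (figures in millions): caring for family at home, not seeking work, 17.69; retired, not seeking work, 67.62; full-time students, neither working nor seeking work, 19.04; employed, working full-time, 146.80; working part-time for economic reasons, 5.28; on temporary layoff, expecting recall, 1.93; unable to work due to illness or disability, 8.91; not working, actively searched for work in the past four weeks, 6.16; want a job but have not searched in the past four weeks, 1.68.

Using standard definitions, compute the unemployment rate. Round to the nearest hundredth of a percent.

Unemployment rate ≈ 5.05%.

Employed = 146.80 + 5.28 = 152.08 million (anyone who worked, including part-time for economic reasons, counts as employed).
Unemployed = 1.93 + 6.16 = 8.09 million (jobless and actively searching, or on temporary layoff).
Labor force = 152.08 + 8.09 = 160.17 million.
Unemployment rate = 8.09 / 160.17 = 5.05%.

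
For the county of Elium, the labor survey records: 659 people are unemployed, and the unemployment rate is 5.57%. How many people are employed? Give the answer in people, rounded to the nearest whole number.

About 11,172 are employed.

Labor force = U / u = 659 / 0.0557 ≈ 11,831.
Employed = labor force − unemployed = 11,831 − 659 = 11,172.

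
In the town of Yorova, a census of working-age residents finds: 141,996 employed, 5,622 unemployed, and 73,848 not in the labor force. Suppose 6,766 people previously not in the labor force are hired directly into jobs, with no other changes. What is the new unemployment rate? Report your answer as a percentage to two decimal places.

New unemployment rate ≈ 3.64%.

Initially, labor force = 141,996 + 5,622 = 147,618, so u = 5,622/147,618 = 3.81%.
After the change, employed and labor force both rise by 6,766; unemployed unchanged → E = 148,762, U = 5,622, labor force = 154,384.
New unemployment rate = 5,622 / 154,384 = 3.64%.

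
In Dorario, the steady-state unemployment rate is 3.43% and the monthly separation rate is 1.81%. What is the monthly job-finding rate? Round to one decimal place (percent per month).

Job-finding rate ≈ 51.0% per month.

From u* = s/(s+f): f = s·(1−u)/u.
f = 1.81 × (1 − 0.0343) / 0.0343 = 1.7479 / 0.0343 ≈ 51.0% per month.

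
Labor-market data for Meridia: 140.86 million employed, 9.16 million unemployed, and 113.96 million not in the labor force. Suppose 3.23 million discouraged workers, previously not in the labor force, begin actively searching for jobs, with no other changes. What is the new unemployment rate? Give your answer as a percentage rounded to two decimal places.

Initially, labor force = 140.86 + 9.16 = 150.02 million, so u = 9.16/150.02 = 6.11%.
After the change, unemployed and labor force both rise by 3.23 → E = 140.86, U = 12.39, labor force = 153.25 million.
New unemployment rate = 12.39 / 153.25 = 8.08%.

New unemployment rate ≈ 8.08%.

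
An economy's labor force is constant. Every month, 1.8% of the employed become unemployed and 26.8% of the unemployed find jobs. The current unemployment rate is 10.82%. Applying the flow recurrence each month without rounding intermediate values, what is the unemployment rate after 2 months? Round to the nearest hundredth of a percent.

Unemployment rate after two months ≈ 8.60%.

With a fixed labor force, u_{t+1} = u_t + s·(1−u_t) − f·u_t = u_t·(1−s−f) + s.
Here 1−s−f = 0.714 and s = 0.018.
u_1 = 0.108200 × 0.714 + 0.018 = 0.095255.
u_2 = 0.095255 × 0.714 + 0.018 = 0.086012.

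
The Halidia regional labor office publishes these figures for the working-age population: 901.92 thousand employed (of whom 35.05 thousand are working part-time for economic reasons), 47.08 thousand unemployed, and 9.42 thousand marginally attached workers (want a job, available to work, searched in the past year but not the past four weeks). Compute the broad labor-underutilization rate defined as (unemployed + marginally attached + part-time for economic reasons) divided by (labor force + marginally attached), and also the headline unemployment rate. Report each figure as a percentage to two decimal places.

Broad underutilization rate ≈ 9.55%; headline unemployment rate ≈ 4.96%.

Labor force = 901.92 + 47.08 = 949.00 thousand.
Numerator = 47.08 + 9.42 + 35.05 = 91.55 thousand.
Denominator = 949.00 + 9.42 = 958.42 thousand.
Broad rate = 91.55 / 958.42 = 9.55%.
Headline unemployment rate = 47.08 / 949.00 = 4.96%.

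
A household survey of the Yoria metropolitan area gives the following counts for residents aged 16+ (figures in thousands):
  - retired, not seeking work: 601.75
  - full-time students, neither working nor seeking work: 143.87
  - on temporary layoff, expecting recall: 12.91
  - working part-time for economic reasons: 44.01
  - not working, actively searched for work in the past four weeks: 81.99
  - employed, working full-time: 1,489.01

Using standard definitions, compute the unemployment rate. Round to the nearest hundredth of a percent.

Employed = 44.01 + 1,489.01 = 1,533.02 thousand (anyone who worked, including part-time for economic reasons, counts as employed).
Unemployed = 12.91 + 81.99 = 94.90 thousand (jobless and actively searching, or on temporary layoff).
Labor force = 1,533.02 + 94.90 = 1,627.92 thousand.
Unemployment rate = 94.90 / 1,627.92 = 5.83%.

Unemployment rate ≈ 5.83%.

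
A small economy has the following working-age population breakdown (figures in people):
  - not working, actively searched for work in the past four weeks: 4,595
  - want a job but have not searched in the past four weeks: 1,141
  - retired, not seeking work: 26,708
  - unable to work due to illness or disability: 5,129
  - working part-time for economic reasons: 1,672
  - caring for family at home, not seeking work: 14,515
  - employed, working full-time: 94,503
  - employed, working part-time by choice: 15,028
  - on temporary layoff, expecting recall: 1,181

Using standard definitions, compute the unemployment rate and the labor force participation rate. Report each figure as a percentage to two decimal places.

Unemployment rate ≈ 4.94%; labor force participation rate ≈ 71.12%.

Employed = 1,672 + 94,503 + 15,028 = 111,203 (anyone who worked, including part-time for economic reasons, counts as employed).
Unemployed = 4,595 + 1,181 = 5,776 (jobless and actively searching, or on temporary layoff).
Labor force = 111,203 + 5,776 = 116,979.
Not in labor force = 1,141 + 26,708 + 5,129 + 14,515 = 47,493 (those not working and not actively searching are outside the labor force — including those who want a job but have given up searching).
Civilian working-age population = 116,979 + 47,493 = 164,472.
Unemployment rate = 5,776 / 116,979 = 4.94%.
Labor force participation rate = 116,979 / 164,472 = 71.12%.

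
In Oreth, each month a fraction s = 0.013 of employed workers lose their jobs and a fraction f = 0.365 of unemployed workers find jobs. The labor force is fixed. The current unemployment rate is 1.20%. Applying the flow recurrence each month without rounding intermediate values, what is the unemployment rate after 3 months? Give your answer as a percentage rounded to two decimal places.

With a fixed labor force, u_{t+1} = u_t + s·(1−u_t) − f·u_t = u_t·(1−s−f) + s.
Here 1−s−f = 0.622 and s = 0.013.
u_1 = 0.012000 × 0.622 + 0.013 = 0.020464.
u_2 = 0.020464 × 0.622 + 0.013 = 0.025729.
u_3 = 0.025729 × 0.622 + 0.013 = 0.029003.

Unemployment rate after three months ≈ 2.90%.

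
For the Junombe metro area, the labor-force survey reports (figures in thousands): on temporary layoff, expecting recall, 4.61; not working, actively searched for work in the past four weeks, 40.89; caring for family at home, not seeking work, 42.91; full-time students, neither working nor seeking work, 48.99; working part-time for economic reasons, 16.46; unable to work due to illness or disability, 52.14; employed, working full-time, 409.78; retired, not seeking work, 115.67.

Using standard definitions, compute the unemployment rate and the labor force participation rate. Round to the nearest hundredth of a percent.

Unemployment rate ≈ 9.65%; labor force participation rate ≈ 64.49%.

Employed = 16.46 + 409.78 = 426.24 thousand (anyone who worked, including part-time for economic reasons, counts as employed).
Unemployed = 4.61 + 40.89 = 45.50 thousand (jobless and actively searching, or on temporary layoff).
Labor force = 426.24 + 45.50 = 471.74 thousand.
Not in labor force = 42.91 + 48.99 + 52.14 + 115.67 = 259.71 thousand (those not working and not actively searching are outside the labor force).
Civilian working-age population = 471.74 + 259.71 = 731.45 thousand.
Unemployment rate = 45.50 / 471.74 = 9.65%.
Labor force participation rate = 471.74 / 731.45 = 64.49%.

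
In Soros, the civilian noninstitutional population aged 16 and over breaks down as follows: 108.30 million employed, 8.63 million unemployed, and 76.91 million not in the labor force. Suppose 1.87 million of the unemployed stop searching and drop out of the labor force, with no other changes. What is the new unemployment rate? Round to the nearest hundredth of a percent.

Initially, labor force = 108.30 + 8.63 = 116.93 million, so u = 8.63/116.93 = 7.38%.
After the change, unemployed and labor force both fall by 1.87 → E = 108.30, U = 6.76, labor force = 115.06 million.
New unemployment rate = 6.76 / 115.06 = 5.88%.

New unemployment rate ≈ 5.88%.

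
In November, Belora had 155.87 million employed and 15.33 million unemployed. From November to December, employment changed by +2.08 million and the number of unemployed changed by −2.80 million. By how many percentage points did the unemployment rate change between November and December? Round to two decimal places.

The unemployment rate changed by −1.60 percentage points.

November: labor force = 155.87 + 15.33 = 171.20; u = 15.33/171.20 = 8.95%.
December: labor force = 157.95 + 12.53 = 170.48; u = 12.53/170.48 = 7.35%.
Change = 7.35% − 8.95% = −1.60 pp.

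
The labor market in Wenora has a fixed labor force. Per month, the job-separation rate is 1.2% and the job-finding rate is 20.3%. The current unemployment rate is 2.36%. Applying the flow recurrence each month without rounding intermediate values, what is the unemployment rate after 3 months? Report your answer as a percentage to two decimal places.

Unemployment rate after three months ≈ 4.02%.

With a fixed labor force, u_{t+1} = u_t + s·(1−u_t) − f·u_t = u_t·(1−s−f) + s.
Here 1−s−f = 0.785 and s = 0.012.
u_1 = 0.023600 × 0.785 + 0.012 = 0.030526.
u_2 = 0.030526 × 0.785 + 0.012 = 0.035963.
u_3 = 0.035963 × 0.785 + 0.012 = 0.040231.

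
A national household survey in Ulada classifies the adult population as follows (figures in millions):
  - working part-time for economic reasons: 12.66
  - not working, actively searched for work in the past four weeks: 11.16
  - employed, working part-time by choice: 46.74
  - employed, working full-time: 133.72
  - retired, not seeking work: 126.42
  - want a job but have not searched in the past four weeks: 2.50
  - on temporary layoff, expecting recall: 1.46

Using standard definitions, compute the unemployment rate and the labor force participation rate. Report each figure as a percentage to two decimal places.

Unemployment rate ≈ 6.13%; labor force participation rate ≈ 61.48%.

Employed = 12.66 + 46.74 + 133.72 = 193.12 million (anyone who worked, including part-time for economic reasons, counts as employed).
Unemployed = 11.16 + 1.46 = 12.62 million (jobless and actively searching, or on temporary layoff).
Labor force = 193.12 + 12.62 = 205.74 million.
Not in labor force = 126.42 + 2.50 = 128.92 million (those not working and not actively searching are outside the labor force — including those who want a job but have given up searching).
Civilian working-age population = 205.74 + 128.92 = 334.66 million.
Unemployment rate = 12.62 / 205.74 = 6.13%.
Labor force participation rate = 205.74 / 334.66 = 61.48%.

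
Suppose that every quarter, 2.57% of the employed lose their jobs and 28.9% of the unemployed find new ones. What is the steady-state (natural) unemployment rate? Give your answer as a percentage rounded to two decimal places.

At steady state the flows balance: s·E = f·U, so U/(E+U) = s/(s+f).
u* = 2.57 / (2.57 + 28.9) = 2.57 / 31.47 = 8.17%.

Steady-state unemployment rate ≈ 8.17%.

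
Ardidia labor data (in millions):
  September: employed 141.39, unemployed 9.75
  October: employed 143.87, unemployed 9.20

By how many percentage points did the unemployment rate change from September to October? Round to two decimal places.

The unemployment rate changed by −0.44 percentage points.

September: labor force = 141.39 + 9.75 = 151.14; u = 9.75/151.14 = 6.45%.
October: labor force = 143.87 + 9.20 = 153.07; u = 9.20/153.07 = 6.01%.
Change = 6.01% − 6.45% = −0.44 pp.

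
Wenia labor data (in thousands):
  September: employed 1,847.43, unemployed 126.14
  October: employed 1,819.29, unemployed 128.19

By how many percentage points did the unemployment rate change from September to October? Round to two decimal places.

The unemployment rate changed by +0.19 percentage points.

September: labor force = 1,847.43 + 126.14 = 1,973.57; u = 126.14/1,973.57 = 6.39%.
October: labor force = 1,819.29 + 128.19 = 1,947.48; u = 128.19/1,947.48 = 6.58%.
Change = 6.58% − 6.39% = +0.19 pp.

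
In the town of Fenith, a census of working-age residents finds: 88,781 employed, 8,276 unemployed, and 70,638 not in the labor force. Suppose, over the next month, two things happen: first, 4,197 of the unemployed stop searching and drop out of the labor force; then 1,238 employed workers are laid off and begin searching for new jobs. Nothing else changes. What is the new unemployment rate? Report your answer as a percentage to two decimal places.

Initially, labor force = 88,781 + 8,276 = 97,057, so u = 8,276/97,057 = 8.53%.
After the first change, unemployed and labor force both fall by 4,197 → E = 88,781, U = 4,079, labor force = 92,860.
After the second change, employed falls and unemployed rises by 1,238; labor force unchanged → E = 87,543, U = 5,317, labor force = 92,860.
New unemployment rate = 5,317 / 92,860 = 5.73%.

New unemployment rate ≈ 5.73%.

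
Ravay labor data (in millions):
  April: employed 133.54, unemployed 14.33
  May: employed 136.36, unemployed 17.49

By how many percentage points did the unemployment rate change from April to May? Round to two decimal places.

April: labor force = 133.54 + 14.33 = 147.87; u = 14.33/147.87 = 9.69%.
May: labor force = 136.36 + 17.49 = 153.85; u = 17.49/153.85 = 11.37%.
Change = 11.37% − 9.69% = +1.68 pp.

The unemployment rate changed by +1.68 percentage points.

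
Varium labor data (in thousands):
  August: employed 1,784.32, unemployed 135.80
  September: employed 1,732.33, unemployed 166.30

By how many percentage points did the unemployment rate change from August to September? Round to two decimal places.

The unemployment rate changed by +1.69 percentage points.

August: labor force = 1,784.32 + 135.80 = 1,920.12; u = 135.80/1,920.12 = 7.07%.
September: labor force = 1,732.33 + 166.30 = 1,898.63; u = 166.30/1,898.63 = 8.76%.
Change = 8.76% − 7.07% = +1.69 pp.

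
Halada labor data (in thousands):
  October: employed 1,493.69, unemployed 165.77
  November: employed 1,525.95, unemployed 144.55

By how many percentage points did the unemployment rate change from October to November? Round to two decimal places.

The unemployment rate changed by −1.34 percentage points.

October: labor force = 1,493.69 + 165.77 = 1,659.46; u = 165.77/1,659.46 = 9.99%.
November: labor force = 1,525.95 + 144.55 = 1,670.50; u = 144.55/1,670.50 = 8.65%.
Change = 8.65% − 9.99% = −1.34 pp.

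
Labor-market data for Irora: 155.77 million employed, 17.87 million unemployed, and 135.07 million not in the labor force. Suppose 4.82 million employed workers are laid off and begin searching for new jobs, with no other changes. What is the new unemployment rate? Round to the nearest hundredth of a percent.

New unemployment rate ≈ 13.07%.

Initially, labor force = 155.77 + 17.87 = 173.64 million, so u = 17.87/173.64 = 10.29%.
After the change, employed falls and unemployed rises by 4.82; labor force unchanged → E = 150.95, U = 22.69, labor force = 173.64 million.
New unemployment rate = 22.69 / 173.64 = 13.07%.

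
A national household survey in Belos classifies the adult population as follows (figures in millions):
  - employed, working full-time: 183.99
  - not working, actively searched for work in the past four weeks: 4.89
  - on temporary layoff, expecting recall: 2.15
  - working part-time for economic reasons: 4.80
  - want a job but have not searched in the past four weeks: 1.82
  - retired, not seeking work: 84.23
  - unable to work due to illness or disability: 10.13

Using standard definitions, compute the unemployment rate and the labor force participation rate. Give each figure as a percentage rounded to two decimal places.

Unemployment rate ≈ 3.59%; labor force participation rate ≈ 67.06%.

Employed = 183.99 + 4.80 = 188.79 million (anyone who worked, including part-time for economic reasons, counts as employed).
Unemployed = 4.89 + 2.15 = 7.04 million (jobless and actively searching, or on temporary layoff).
Labor force = 188.79 + 7.04 = 195.83 million.
Not in labor force = 1.82 + 84.23 + 10.13 = 96.18 million (those not working and not actively searching are outside the labor force — including those who want a job but have given up searching).
Civilian working-age population = 195.83 + 96.18 = 292.01 million.
Unemployment rate = 7.04 / 195.83 = 3.59%.
Labor force participation rate = 195.83 / 292.01 = 67.06%.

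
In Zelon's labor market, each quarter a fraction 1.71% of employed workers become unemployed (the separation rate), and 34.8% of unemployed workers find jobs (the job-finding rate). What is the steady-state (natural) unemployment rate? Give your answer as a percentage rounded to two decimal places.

At steady state the flows balance: s·E = f·U, so U/(E+U) = s/(s+f).
u* = 1.71 / (1.71 + 34.8) = 1.71 / 36.51 = 4.68%.

Steady-state unemployment rate ≈ 4.68%.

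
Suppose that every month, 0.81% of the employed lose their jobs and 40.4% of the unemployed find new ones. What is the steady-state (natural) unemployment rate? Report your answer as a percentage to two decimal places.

At steady state the flows balance: s·E = f·U, so U/(E+U) = s/(s+f).
u* = 0.81 / (0.81 + 40.4) = 0.81 / 41.21 = 1.97%.

Steady-state unemployment rate ≈ 1.97%.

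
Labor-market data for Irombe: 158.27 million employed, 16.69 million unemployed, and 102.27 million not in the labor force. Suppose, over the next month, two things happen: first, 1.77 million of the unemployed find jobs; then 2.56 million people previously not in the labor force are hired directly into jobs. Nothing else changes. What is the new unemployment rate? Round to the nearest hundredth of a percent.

Initially, labor force = 158.27 + 16.69 = 174.96 million, so u = 16.69/174.96 = 9.54%.
After the first change, unemployed falls and employed rises by 1.77; labor force unchanged → E = 160.04, U = 14.92, labor force = 174.96 million.
After the second change, employed and labor force both rise by 2.56; unemployed unchanged → E = 162.60, U = 14.92, labor force = 177.52 million.
New unemployment rate = 14.92 / 177.52 = 8.40%.

New unemployment rate ≈ 8.40%.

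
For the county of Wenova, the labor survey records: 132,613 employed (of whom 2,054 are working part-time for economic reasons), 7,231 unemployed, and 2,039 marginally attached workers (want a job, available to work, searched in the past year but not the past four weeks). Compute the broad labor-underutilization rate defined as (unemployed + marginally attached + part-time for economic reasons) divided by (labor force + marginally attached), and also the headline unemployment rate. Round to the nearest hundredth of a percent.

Broad underutilization rate ≈ 7.98%; headline unemployment rate ≈ 5.17%.

Labor force = 132,613 + 7,231 = 139,844.
Numerator = 7,231 + 2,039 + 2,054 = 11,324.
Denominator = 139,844 + 2,039 = 141,883.
Broad rate = 11,324 / 141,883 = 7.98%.
Headline unemployment rate = 7,231 / 139,844 = 5.17%.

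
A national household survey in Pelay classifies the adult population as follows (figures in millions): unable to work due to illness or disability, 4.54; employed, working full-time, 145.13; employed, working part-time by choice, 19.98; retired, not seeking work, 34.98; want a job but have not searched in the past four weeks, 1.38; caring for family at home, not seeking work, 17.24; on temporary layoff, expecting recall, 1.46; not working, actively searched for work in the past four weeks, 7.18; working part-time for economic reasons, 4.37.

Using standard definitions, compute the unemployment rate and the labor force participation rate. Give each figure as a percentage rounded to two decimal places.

Unemployment rate ≈ 4.85%; labor force participation rate ≈ 75.39%.

Employed = 145.13 + 19.98 + 4.37 = 169.48 million (anyone who worked, including part-time for economic reasons, counts as employed).
Unemployed = 1.46 + 7.18 = 8.64 million (jobless and actively searching, or on temporary layoff).
Labor force = 169.48 + 8.64 = 178.12 million.
Not in labor force = 4.54 + 34.98 + 1.38 + 17.24 = 58.14 million (those not working and not actively searching are outside the labor force — including those who want a job but have given up searching).
Civilian working-age population = 178.12 + 58.14 = 236.26 million.
Unemployment rate = 8.64 / 178.12 = 4.85%.
Labor force participation rate = 178.12 / 236.26 = 75.39%.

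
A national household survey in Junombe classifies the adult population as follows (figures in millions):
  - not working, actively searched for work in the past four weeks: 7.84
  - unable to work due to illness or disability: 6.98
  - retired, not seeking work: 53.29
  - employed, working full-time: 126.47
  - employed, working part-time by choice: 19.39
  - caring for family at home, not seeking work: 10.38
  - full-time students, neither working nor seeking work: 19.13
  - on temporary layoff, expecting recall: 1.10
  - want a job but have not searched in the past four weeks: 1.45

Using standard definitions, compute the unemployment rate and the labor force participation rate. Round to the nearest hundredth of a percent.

Employed = 126.47 + 19.39 = 145.86 million.
Unemployed = 7.84 + 1.10 = 8.94 million (jobless and actively searching, or on temporary layoff).
Labor force = 145.86 + 8.94 = 154.80 million.
Not in labor force = 6.98 + 53.29 + 10.38 + 19.13 + 1.45 = 91.23 million (those not working and not actively searching are outside the labor force — including those who want a job but have given up searching).
Civilian working-age population = 154.80 + 91.23 = 246.03 million.
Unemployment rate = 8.94 / 154.80 = 5.78%.
Labor force participation rate = 154.80 / 246.03 = 62.92%.

Unemployment rate ≈ 5.78%; labor force participation rate ≈ 62.92%.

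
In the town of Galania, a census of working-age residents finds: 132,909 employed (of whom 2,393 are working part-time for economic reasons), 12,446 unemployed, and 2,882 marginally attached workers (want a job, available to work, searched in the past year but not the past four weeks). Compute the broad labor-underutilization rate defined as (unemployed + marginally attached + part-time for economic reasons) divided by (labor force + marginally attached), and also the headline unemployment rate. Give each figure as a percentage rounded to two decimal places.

Broad underutilization rate ≈ 11.95%; headline unemployment rate ≈ 8.56%.

Labor force = 132,909 + 12,446 = 145,355.
Numerator = 12,446 + 2,882 + 2,393 = 17,721.
Denominator = 145,355 + 2,882 = 148,237.
Broad rate = 17,721 / 148,237 = 11.95%.
Headline unemployment rate = 12,446 / 145,355 = 8.56%.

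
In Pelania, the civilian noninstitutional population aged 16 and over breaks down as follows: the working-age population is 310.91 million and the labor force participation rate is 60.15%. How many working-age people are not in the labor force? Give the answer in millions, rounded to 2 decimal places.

Share not in the labor force = 1 − 0.6015 = 0.3985.
Not in labor force = 0.3985 × 310.91 ≈ 123.90 million.

About 123.90 million are not in the labor force.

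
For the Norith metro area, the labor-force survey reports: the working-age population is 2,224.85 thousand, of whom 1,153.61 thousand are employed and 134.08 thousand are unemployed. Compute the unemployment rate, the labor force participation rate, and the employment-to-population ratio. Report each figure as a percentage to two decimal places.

Labor force = employed + unemployed = 1,153.61 + 134.08 = 1,287.69 thousand.
Unemployment rate = 134.08 / 1,287.69 = 10.41%.
Labor force participation rate = 1,287.69 / 2,224.85 = 57.88%.
Employment-population ratio = 1,153.61 / 2,224.85 = 51.85%.

Unemployment rate ≈ 10.41%; labor force participation rate ≈ 57.88%; employment-population ratio ≈ 51.85%.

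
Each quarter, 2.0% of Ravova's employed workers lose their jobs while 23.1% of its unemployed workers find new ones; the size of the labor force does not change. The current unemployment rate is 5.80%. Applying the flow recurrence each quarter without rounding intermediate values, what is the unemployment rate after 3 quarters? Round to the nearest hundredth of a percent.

With a fixed labor force, u_{t+1} = u_t + s·(1−u_t) − f·u_t = u_t·(1−s−f) + s.
Here 1−s−f = 0.749 and s = 0.020.
u_1 = 0.058000 × 0.749 + 0.020 = 0.063442.
u_2 = 0.063442 × 0.749 + 0.020 = 0.067518.
u_3 = 0.067518 × 0.749 + 0.020 = 0.070571.

Unemployment rate after three quarters ≈ 7.06%.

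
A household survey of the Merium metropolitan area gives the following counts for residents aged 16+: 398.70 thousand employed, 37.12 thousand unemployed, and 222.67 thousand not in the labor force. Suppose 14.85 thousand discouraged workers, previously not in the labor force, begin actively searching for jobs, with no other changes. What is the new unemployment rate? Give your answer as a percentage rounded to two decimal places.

Initially, labor force = 398.70 + 37.12 = 435.82 thousand, so u = 37.12/435.82 = 8.52%.
After the change, unemployed and labor force both rise by 14.85 → E = 398.70, U = 51.97, labor force = 450.67 thousand.
New unemployment rate = 51.97 / 450.67 = 11.53%.

New unemployment rate ≈ 11.53%.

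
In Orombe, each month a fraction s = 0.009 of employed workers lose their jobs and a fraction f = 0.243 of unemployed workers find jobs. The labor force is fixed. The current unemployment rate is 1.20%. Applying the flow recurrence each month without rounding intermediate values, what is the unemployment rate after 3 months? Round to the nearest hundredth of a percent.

Unemployment rate after three months ≈ 2.58%.

With a fixed labor force, u_{t+1} = u_t + s·(1−u_t) − f·u_t = u_t·(1−s−f) + s.
Here 1−s−f = 0.748 and s = 0.009.
u_1 = 0.012000 × 0.748 + 0.009 = 0.017976.
u_2 = 0.017976 × 0.748 + 0.009 = 0.022446.
u_3 = 0.022446 × 0.748 + 0.009 = 0.025790.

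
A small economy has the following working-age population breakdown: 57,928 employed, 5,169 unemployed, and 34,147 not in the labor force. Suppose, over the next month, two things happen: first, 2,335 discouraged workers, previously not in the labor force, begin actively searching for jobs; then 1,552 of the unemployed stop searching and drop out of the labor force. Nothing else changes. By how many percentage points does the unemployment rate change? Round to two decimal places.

Initially, labor force = 57,928 + 5,169 = 63,097, so u = 5,169/63,097 = 8.19%.
After the first change, unemployed and labor force both rise by 2,335 → E = 57,928, U = 7,504, labor force = 65,432.
After the second change, unemployed and labor force both fall by 1,552 → E = 57,928, U = 5,952, labor force = 63,880.
New unemployment rate = 5,952 / 63,880 = 9.32%.
Change = 9.32% − 8.19% = +1.13 percentage points.

The unemployment rate changes by +1.13 percentage points.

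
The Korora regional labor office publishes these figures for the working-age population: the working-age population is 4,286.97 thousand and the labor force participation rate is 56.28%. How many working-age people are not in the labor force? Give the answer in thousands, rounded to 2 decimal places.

About 1,874.26 thousand are not in the labor force.

Share not in the labor force = 1 − 0.5628 = 0.4372.
Not in labor force = 0.4372 × 4,286.97 ≈ 1,874.26 thousand.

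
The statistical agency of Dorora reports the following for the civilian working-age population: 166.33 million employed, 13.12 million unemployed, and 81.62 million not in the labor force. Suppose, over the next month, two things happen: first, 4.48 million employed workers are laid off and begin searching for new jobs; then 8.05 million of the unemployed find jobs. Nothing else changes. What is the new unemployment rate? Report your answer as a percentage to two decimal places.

New unemployment rate ≈ 5.32%.

Initially, labor force = 166.33 + 13.12 = 179.45 million, so u = 13.12/179.45 = 7.31%.
After the first change, employed falls and unemployed rises by 4.48; labor force unchanged → E = 161.85, U = 17.60, labor force = 179.45 million.
After the second change, unemployed falls and employed rises by 8.05; labor force unchanged → E = 169.90, U = 9.55, labor force = 179.45 million.
New unemployment rate = 9.55 / 179.45 = 5.32%.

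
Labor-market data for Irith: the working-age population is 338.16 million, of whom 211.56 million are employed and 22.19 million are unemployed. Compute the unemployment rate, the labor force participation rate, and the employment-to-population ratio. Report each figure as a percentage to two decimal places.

Unemployment rate ≈ 9.49%; labor force participation rate ≈ 69.12%; employment-population ratio ≈ 62.56%.

Labor force = employed + unemployed = 211.56 + 22.19 = 233.75 million.
Unemployment rate = 22.19 / 233.75 = 9.49%.
Labor force participation rate = 233.75 / 338.16 = 69.12%.
Employment-population ratio = 211.56 / 338.16 = 62.56%.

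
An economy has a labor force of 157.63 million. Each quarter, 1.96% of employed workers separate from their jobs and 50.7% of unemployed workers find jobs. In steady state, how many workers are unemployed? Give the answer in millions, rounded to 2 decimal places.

Steady-state unemployment rate u* = s/(s+f) = 1.96/(1.96+50.7) = 0.037220.
Unemployed = u* × labor force = 0.037220 × 157.63 ≈ 5.87 million.

About 5.87 million are unemployed in steady state.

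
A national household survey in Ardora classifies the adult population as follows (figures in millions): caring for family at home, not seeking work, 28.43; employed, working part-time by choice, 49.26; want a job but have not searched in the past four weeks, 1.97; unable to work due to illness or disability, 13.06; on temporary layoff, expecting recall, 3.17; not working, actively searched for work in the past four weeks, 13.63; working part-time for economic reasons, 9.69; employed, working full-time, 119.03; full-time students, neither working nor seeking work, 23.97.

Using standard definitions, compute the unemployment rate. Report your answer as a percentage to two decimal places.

Unemployment rate ≈ 8.63%.

Employed = 49.26 + 9.69 + 119.03 = 177.98 million (anyone who worked, including part-time for economic reasons, counts as employed).
Unemployed = 3.17 + 13.63 = 16.80 million (jobless and actively searching, or on temporary layoff).
Labor force = 177.98 + 16.80 = 194.78 million.
Unemployment rate = 16.80 / 194.78 = 8.63%.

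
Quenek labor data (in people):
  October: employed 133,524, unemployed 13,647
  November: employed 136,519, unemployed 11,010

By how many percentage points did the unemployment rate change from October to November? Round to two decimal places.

The unemployment rate changed by −1.81 percentage points.

October: labor force = 133,524 + 13,647 = 147,171; u = 13,647/147,171 = 9.27%.
November: labor force = 136,519 + 11,010 = 147,529; u = 11,010/147,529 = 7.46%.
Change = 7.46% − 9.27% = −1.81 pp.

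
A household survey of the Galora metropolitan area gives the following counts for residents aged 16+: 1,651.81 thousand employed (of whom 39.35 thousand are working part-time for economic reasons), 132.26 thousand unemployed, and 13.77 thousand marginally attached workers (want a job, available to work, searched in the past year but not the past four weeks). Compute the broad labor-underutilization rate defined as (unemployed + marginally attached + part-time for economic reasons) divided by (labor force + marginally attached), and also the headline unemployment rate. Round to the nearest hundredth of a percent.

Broad underutilization rate ≈ 10.31%; headline unemployment rate ≈ 7.41%.

Labor force = 1,651.81 + 132.26 = 1,784.07 thousand.
Numerator = 132.26 + 13.77 + 39.35 = 185.38 thousand.
Denominator = 1,784.07 + 13.77 = 1,797.84 thousand.
Broad rate = 185.38 / 1,797.84 = 10.31%.
Headline unemployment rate = 132.26 / 1,784.07 = 7.41%.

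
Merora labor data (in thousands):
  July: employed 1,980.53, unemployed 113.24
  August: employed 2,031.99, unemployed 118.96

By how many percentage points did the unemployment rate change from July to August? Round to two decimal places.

The unemployment rate changed by +0.12 percentage points.

July: labor force = 1,980.53 + 113.24 = 2,093.77; u = 113.24/2,093.77 = 5.41%.
August: labor force = 2,031.99 + 118.96 = 2,150.95; u = 118.96/2,150.95 = 5.53%.
Change = 5.53% − 5.41% = +0.12 pp.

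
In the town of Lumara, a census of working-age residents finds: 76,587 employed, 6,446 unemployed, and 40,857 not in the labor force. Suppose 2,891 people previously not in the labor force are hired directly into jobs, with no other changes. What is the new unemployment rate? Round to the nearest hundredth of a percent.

Initially, labor force = 76,587 + 6,446 = 83,033, so u = 6,446/83,033 = 7.76%.
After the change, employed and labor force both rise by 2,891; unemployed unchanged → E = 79,478, U = 6,446, labor force = 85,924.
New unemployment rate = 6,446 / 85,924 = 7.50%.

New unemployment rate ≈ 7.50%.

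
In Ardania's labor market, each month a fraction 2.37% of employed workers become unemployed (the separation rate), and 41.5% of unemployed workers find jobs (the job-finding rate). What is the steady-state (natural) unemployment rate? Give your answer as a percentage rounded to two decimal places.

Steady-state unemployment rate ≈ 5.40%.

At steady state the flows balance: s·E = f·U, so U/(E+U) = s/(s+f).
u* = 2.37 / (2.37 + 41.5) = 2.37 / 43.87 = 5.40%.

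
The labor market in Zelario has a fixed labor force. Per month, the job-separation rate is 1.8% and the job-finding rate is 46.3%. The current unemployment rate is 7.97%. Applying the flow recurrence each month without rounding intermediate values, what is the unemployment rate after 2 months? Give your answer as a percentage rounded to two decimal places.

Unemployment rate after two months ≈ 4.88%.

With a fixed labor force, u_{t+1} = u_t + s·(1−u_t) − f·u_t = u_t·(1−s−f) + s.
Here 1−s−f = 0.519 and s = 0.018.
u_1 = 0.079700 × 0.519 + 0.018 = 0.059364.
u_2 = 0.059364 × 0.519 + 0.018 = 0.048810.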